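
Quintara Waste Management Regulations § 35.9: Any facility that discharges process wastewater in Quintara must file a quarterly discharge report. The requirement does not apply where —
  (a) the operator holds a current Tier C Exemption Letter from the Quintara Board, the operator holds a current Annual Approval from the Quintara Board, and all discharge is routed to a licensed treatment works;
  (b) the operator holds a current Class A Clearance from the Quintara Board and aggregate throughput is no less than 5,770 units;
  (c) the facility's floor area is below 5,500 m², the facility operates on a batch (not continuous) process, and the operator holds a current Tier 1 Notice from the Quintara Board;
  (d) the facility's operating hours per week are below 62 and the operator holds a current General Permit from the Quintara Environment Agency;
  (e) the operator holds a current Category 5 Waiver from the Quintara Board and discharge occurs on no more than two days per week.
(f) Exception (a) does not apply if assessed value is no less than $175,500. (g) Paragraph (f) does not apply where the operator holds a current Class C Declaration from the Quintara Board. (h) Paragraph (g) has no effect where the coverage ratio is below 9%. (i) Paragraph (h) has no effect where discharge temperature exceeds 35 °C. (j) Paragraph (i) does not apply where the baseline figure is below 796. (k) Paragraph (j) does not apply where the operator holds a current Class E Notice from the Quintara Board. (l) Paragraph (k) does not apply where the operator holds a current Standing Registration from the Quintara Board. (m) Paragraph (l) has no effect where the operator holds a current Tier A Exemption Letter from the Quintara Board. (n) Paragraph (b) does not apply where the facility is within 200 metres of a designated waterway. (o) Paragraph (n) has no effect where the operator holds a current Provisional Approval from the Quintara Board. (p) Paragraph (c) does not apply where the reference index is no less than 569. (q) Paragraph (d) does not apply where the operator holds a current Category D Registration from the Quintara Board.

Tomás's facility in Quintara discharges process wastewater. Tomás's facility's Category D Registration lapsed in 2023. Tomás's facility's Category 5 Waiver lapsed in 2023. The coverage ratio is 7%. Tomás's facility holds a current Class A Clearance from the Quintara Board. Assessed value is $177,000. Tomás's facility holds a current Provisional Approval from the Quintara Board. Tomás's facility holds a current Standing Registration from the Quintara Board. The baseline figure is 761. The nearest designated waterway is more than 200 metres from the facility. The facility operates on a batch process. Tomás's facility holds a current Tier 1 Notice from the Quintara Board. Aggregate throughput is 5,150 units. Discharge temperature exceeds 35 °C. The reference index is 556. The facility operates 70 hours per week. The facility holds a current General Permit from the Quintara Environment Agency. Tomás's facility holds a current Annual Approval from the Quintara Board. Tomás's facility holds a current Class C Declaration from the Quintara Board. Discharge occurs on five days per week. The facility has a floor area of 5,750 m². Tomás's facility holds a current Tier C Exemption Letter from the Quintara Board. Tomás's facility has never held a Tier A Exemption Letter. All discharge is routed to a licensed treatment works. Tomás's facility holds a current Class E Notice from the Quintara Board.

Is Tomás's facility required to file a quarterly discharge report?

Yes — Tomás's facility must file a quarterly discharge report.

Exception (a) is satisfied on its face — a current Tier C Exemption Letter is held; a current Annual Approval is held; discharge is routed to a licensed treatment works. But applying paragraphs (f)–(m): (f) operates against (a): assessed value is $177,000, meeting the $175,500 threshold. (g) applies (a current Class C Declaration is held), but yields to (h): (h) operates against (g): the coverage ratio is 7%, below the 9% limit. (i) would limit (h) — discharge temperature exceeds 35 °C — but (j) sets (i) aside: (j) is engaged — the baseline figure is 761, below the 796 limit. (k) would limit (j) — a current Class E Notice is held — but (l) sets (k) aside: (l) operates against (k): a current Standing Registration is held. (m), which would lift (l), is not triggered — there is no Tier A Exemption Letter in force. So (a) is unavailable.
Exception (b) requires that aggregate throughput is no less than 5,770 units; but aggregate throughput is 5,150 units, short of 5,770 units, so (b) is unavailable.
Exception (c) does not apply: the facility's floor area is 5,750 m², not below 5,500 m².
Exception (d) fails — the facility's operating hours per week are 70, not below 62.
Exception (e) fails — there is no Category 5 Waiver in force.
No exception displaces § 35.9.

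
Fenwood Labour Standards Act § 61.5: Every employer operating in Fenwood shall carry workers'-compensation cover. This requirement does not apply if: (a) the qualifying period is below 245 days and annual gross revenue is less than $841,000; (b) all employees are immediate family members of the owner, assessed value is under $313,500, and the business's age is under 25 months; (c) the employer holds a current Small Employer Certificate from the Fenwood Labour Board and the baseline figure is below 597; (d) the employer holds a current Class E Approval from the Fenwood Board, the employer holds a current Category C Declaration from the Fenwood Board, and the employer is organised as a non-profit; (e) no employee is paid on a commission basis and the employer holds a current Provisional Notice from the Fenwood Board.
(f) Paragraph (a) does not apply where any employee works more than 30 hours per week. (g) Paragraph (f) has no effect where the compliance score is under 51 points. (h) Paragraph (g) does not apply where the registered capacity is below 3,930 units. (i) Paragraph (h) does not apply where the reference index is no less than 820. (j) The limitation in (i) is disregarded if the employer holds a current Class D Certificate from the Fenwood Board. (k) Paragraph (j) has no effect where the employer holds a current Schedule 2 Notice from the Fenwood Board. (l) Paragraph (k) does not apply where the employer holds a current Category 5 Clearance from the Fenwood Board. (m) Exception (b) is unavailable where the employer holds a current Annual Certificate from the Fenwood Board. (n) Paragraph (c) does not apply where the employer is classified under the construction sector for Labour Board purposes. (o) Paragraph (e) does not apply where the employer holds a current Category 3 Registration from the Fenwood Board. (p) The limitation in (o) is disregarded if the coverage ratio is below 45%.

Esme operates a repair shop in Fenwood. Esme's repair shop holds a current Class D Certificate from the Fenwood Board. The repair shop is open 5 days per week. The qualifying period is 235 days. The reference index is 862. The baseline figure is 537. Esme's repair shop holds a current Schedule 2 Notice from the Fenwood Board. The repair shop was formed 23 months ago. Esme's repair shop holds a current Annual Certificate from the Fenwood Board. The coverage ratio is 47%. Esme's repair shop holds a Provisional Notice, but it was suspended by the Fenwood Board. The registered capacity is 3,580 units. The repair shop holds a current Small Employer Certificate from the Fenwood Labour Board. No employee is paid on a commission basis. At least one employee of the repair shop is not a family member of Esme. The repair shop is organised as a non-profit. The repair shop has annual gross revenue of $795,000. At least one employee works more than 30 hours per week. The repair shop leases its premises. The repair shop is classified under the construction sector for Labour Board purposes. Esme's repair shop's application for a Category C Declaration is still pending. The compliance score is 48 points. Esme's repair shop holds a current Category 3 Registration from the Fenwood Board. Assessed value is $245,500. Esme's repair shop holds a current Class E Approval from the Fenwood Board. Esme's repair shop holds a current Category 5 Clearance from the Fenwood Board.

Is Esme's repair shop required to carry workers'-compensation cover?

All of (a)'s requirements are met (the qualifying period is 235 days, below the 245 days limit; annual gross revenue is $795,000, less than the $841,000 limit). But: (f) operates against (a): at least one employee exceeds 30 hours/week. (g) is triggered (the compliance score is 48 points, under the 51 points limit), but is displaced by (h): (h) operates against (g): the registered capacity is 3,580 units, below the 3,930 units limit. (i) applies (the reference index is 862, meeting the 820 threshold), but is set aside by (j): (j) is triggered — a current Class D Certificate is held. (k) would limit (j) — a current Schedule 2 Notice is held — but (l) sets (k) aside: (l) is triggered — a current Category 5 Clearance is held. Exception (a) does not apply.
Exception (b) requires that all employees are immediate family members of the owner; but at least one employee is not a family member, so (b) is unavailable.
Exception (c): a current Small Employer Certificate is held; the baseline figure is 537, below the 597 limit — every condition holds. Turning to paragraph (n): (n) applies — the repair shop is classified under the construction sector. Exception (c) does not apply.
Exception (d) does not apply: there is no Category C Declaration in force.
Exception (e) requires that the employer holds a current Provisional Notice from the Fenwood Board; but no current Provisional Notice is held, so (e) is unavailable.
No exception applies. The general rule governs.

Yes — Esme's repair shop must carry workers'-compensation cover.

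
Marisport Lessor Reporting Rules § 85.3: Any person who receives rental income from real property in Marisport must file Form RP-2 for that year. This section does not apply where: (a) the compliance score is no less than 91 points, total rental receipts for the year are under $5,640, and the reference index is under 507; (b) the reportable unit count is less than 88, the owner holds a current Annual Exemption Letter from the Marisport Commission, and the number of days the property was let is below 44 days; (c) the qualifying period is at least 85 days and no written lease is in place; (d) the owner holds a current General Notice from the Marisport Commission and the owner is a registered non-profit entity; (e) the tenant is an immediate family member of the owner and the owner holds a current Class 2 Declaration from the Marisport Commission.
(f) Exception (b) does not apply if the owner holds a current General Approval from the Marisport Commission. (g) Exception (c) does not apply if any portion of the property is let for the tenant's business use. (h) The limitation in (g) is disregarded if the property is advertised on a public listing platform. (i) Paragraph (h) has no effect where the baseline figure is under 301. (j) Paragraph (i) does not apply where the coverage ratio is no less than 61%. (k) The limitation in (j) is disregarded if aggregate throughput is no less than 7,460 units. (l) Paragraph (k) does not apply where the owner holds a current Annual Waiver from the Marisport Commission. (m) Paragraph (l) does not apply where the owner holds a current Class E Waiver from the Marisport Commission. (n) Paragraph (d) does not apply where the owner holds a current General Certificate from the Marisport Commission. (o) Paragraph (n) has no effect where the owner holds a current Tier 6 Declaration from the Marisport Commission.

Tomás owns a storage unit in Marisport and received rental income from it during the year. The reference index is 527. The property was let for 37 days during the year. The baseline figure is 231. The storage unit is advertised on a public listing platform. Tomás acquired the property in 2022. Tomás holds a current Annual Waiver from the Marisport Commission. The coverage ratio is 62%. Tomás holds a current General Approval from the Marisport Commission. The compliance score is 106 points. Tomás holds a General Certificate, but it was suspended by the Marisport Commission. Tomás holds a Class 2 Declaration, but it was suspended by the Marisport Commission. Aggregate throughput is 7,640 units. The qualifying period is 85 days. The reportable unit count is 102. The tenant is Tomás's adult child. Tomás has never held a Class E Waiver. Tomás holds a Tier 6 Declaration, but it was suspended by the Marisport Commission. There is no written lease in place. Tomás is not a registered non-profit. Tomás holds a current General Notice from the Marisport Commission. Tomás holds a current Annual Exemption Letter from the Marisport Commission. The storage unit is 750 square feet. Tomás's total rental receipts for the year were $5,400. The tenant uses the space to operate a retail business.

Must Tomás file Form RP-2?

Exception (a) requires that the reference index is under 507; but the reference index is 527, not under 507, so (a) is unavailable.
Exception (b) requires that the reportable unit count is less than 88; but the reportable unit count is 102, not less than 88, so (b) is unavailable.
Exception (c)'s conditions are all satisfied: the qualifying period is 85 days, meeting the 85 days threshold; there is no written lease. As to paragraphs (g)–(m): (g) would limit (c) — the space is let for business use — but (h) sets (g) aside: (h) operates against (g): the property is publicly advertised. (i) is triggered (the baseline figure is 231, under the 301 limit), but is overridden by (j): (j) operates against (i): the coverage ratio is 62%, meeting the 61% threshold. (k) would limit (j) — aggregate throughput is 7,640 units, meeting the 7,460 units threshold — but (l) sets (k) aside: (l) operates against (k): a current Annual Waiver is held. (m), which would lift (l), is not engaged — the Class E Waiver is not current. (c) remains available.
Exception (d) requires that the owner is a registered non-profit entity; but Tomás is not a registered non-profit, so (d) is unavailable.
Exception (e) requires that the owner holds a current Class 2 Declaration from the Marisport Commission; but the Class 2 Declaration is not current, so (e) is unavailable.

No — exception (c) applies; Tomás is not required to file Form RP-2.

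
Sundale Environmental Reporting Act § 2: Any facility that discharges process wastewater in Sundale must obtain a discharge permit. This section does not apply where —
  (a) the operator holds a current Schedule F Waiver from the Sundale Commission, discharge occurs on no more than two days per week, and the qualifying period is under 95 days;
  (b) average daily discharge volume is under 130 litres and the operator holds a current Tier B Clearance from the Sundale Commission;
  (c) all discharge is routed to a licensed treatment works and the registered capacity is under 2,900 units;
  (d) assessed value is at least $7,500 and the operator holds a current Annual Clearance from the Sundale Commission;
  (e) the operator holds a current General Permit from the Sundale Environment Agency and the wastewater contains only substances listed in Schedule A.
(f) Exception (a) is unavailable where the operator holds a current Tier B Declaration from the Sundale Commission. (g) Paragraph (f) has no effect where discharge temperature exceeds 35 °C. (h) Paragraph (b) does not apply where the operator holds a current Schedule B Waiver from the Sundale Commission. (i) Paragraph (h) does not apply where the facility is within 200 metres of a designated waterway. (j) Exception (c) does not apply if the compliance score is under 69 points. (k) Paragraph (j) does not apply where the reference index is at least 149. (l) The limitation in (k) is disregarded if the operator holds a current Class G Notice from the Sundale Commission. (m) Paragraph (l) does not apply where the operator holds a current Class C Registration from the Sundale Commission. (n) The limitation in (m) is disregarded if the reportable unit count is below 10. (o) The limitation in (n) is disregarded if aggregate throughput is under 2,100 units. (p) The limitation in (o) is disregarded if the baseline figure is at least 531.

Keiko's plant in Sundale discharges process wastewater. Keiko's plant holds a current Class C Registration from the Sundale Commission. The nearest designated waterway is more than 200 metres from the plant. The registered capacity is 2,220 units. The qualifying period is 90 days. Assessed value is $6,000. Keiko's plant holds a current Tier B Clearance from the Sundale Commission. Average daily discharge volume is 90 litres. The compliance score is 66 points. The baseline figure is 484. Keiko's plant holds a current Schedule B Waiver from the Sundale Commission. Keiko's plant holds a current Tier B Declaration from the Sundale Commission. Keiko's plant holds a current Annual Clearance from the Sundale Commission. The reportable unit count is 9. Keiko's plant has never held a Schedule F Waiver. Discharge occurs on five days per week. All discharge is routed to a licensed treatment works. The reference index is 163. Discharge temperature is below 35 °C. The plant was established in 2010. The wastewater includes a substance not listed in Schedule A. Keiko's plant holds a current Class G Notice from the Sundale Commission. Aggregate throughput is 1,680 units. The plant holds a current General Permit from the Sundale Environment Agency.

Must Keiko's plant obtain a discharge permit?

Exception (a) requires that the operator holds a current Schedule F Waiver from the Sundale Commission; but there is no Schedule F Waiver in force, so (a) is unavailable.
All of (b)'s requirements are met (average daily discharge volume is 90 litres, under the 130 litres limit; a current Tier B Clearance is held). Turning to paragraphs (h)–(i): (h) operates against (b): a current Schedule B Waiver is held. (i), which would lift (h), is inapplicable — the plant is more than 200 m from any designated waterway. (b) is therefore removed.
Exception (c): discharge is routed to a licensed treatment works; the registered capacity is 2,220 units, under the 2,900 units limit — every condition holds. Applying paragraphs (j)–(p): (j) applies (the compliance score is 66 points, under the 69 points limit), but is displaced by (k): (k) is engaged — the reference index is 163, meeting the 149 threshold. (l) is engaged (a current Class G Notice is held), but is displaced by (m): (m) operates against (l): a current Class C Registration is held. (n) would limit (m) — the reportable unit count is 9, below the 10 limit — but (o) sets (n) aside: (o) operates — aggregate throughput is 1,680 units, under the 2,100 units limit. (p) is not engaged (the baseline figure is 484, short of 531), so (o) stands. (c) remains available.
Exception (d) does not apply: assessed value is $6,000, short of $7,500.
Exception (e) does not apply: the wastewater includes a non-Schedule-A substance.

No — exception (c) applies; Keiko's plant is not required to obtain a discharge permit.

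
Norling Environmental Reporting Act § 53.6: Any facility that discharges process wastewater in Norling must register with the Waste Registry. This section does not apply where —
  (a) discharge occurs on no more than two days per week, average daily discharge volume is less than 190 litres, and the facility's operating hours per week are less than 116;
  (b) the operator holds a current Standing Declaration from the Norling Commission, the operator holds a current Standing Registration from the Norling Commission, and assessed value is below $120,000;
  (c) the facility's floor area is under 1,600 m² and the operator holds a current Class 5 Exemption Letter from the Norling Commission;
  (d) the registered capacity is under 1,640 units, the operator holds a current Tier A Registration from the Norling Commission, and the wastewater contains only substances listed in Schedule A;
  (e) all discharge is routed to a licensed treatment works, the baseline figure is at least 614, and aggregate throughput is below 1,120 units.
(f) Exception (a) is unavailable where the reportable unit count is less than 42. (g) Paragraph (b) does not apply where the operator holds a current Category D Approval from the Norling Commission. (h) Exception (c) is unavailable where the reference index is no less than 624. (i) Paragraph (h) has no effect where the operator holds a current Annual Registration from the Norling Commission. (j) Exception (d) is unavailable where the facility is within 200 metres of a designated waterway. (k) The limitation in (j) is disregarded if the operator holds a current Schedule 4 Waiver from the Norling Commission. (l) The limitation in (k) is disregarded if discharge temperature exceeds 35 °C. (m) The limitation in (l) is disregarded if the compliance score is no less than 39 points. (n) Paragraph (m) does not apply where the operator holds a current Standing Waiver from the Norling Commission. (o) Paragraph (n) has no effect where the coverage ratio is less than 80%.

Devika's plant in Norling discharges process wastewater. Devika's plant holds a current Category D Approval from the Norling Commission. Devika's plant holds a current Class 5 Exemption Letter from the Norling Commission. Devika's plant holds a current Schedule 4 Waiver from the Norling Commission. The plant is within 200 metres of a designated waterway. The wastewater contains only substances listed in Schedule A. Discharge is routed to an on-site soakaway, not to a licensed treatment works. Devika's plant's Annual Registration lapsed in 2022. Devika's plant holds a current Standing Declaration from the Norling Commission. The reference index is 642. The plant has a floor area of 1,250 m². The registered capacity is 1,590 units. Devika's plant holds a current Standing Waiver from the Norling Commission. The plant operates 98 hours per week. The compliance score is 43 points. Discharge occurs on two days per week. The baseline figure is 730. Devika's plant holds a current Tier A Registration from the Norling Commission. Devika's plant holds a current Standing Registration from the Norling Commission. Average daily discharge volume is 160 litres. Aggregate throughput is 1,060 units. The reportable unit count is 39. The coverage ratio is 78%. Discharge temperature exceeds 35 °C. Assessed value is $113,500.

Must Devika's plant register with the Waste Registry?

All of (a)'s requirements are met (discharge occurs on no more than two days per week; average daily discharge volume is 160 litres, less than the 190 litres limit; the facility's operating hours per week are 98, less than the 116 limit). Turning to paragraph (f): (f) operates against (a): the reportable unit count is 39, less than the 42 limit. Exception (a) does not apply.
Exception (b)'s conditions are all satisfied: a current Standing Declaration is held; a current Standing Registration is held; assessed value is $113,500, below the $120,000 limit. But applying paragraph (g): (g) operates against (b): a current Category D Approval is held. Exception (b) does not apply.
Exception (c): the facility's floor area is 1,250 m², under the 1,600 m² limit; a current Class 5 Exemption Letter is held — every condition holds. But: (h) operates against (c): the reference index is 642, meeting the 624 threshold. (i), which would lift (h), does not operate here — there is no Annual Registration in force. So (c) is unavailable.
All of (d)'s requirements are met (the registered capacity is 1,590 units, under the 1,640 units limit; a current Tier A Registration is held; the wastewater is Schedule-A-only). As to paragraphs (j)–(o): (j) would limit (d) — the plant is within 200 m of a designated waterway — but (k) sets (j) aside: (k) operates — a current Schedule 4 Waiver is held. (l) would limit (k) — discharge temperature exceeds 35 °C — but (m) sets (l) aside: (m) operates against (l): the compliance score is 43 points, meeting the 39 points threshold. (n) would limit (m) — a current Standing Waiver is held — but (o) sets (n) aside: (o) is engaged — the coverage ratio is 78%, less than the 80% limit. (d) remains available.
Exception (e) requires that all discharge is routed to a licensed treatment works; but discharge is not routed to a licensed treatment works, so (e) is unavailable.

No — exception (d) applies; Devika's plant is not required to register with the Waste Registry.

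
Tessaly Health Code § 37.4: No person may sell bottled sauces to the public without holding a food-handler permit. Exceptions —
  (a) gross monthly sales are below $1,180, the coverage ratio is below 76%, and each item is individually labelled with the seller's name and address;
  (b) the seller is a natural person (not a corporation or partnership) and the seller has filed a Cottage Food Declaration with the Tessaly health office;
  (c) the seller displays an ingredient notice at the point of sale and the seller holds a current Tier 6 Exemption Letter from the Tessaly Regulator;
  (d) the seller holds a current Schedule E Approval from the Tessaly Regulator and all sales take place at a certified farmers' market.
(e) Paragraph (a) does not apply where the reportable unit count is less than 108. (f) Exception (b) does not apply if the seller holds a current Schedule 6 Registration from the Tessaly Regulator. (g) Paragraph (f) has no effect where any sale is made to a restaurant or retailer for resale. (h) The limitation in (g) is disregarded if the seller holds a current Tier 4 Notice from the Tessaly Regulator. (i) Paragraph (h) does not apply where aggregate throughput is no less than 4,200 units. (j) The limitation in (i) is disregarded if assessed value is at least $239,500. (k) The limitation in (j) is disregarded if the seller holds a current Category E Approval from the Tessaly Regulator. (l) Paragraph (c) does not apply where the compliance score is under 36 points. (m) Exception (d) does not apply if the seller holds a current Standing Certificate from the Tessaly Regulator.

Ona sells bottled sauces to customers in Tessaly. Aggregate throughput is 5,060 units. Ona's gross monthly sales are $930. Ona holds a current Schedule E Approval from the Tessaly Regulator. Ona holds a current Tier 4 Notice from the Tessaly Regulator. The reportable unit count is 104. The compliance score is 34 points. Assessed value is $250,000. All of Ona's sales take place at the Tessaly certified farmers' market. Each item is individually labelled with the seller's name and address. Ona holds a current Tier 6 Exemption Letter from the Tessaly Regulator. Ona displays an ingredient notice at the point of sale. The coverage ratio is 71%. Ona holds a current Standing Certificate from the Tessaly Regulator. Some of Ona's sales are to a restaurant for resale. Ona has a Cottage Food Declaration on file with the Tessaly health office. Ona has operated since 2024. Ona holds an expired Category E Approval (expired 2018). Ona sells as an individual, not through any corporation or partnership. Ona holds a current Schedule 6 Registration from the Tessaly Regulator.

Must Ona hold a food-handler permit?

Exception (a): gross monthly sales are $930, below the $1,180 limit; the coverage ratio is 71%, below the 76% limit; items are individually labelled — every condition holds. But applying paragraph (e): (e) operates — the reportable unit count is 104, less than the 108 limit. (a) is therefore removed.
All of (b)'s requirements are met (the seller is a natural person; a Cottage Food Declaration is on file). But applying paragraphs (f)–(k): (f) applies — a current Schedule 6 Registration is held. (g) would limit (f) — some sales are to a restaurant for resale — but (h) sets (g) aside: (h) operates against (g): a current Tier 4 Notice is held. (i) is engaged (aggregate throughput is 5,060 units, meeting the 4,200 units threshold), but is overridden by (j): (j) operates against (i): assessed value is $250,000, meeting the $239,500 threshold. (k), which would lift (j), is inapplicable — there is no Category E Approval in force. Exception (b) does not apply.
Exception (c)'s conditions are all satisfied: an ingredient notice is displayed; a current Tier 6 Exemption Letter is held. But applying paragraph (l): (l) operates against (c): the compliance score is 34 points, under the 36 points limit. So (c) is unavailable.
Exception (d) is satisfied on its face — a current Schedule E Approval is held; all sales are at a certified farmers' market. But applying paragraph (m): (m) operates against (d): a current Standing Certificate is held. Exception (d) does not apply.
No exception applies. The general rule governs.

Yes — Ona must hold a food-handler permit.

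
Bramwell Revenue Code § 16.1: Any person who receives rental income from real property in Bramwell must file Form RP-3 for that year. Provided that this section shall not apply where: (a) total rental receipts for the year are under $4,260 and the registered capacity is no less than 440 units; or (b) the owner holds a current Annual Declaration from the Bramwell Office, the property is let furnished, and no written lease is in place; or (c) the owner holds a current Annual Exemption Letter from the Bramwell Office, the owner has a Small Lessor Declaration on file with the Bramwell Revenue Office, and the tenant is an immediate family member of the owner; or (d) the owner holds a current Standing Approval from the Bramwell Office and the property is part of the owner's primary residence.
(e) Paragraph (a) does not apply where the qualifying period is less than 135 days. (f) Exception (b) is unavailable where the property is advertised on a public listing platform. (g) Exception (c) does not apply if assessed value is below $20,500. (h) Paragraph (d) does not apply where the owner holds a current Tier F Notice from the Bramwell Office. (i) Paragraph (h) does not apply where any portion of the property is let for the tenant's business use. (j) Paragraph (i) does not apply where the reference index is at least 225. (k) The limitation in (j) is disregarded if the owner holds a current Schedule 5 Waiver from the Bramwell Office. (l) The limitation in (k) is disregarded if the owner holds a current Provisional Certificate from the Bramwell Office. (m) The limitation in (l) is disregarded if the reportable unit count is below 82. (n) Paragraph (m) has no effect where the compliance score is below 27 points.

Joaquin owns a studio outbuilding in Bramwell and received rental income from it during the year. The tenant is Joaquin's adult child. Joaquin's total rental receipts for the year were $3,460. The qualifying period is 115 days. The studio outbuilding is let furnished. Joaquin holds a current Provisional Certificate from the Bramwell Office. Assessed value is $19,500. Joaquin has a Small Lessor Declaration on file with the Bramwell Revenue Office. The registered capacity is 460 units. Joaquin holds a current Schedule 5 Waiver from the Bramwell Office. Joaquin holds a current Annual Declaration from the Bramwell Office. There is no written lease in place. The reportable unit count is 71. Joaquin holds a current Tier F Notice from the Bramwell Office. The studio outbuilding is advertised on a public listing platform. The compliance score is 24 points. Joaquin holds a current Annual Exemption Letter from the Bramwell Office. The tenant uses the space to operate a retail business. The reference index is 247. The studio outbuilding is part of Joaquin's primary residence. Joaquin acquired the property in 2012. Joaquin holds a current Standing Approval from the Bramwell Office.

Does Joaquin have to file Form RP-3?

Exception (a): total rental receipts for the year are $3,460, under the $4,260 limit; the registered capacity is 460 units, meeting the 440 units threshold — every condition holds. But: (e) operates against (a): the qualifying period is 115 days, less than the 135 days limit. (a) is therefore removed.
Exception (b) is satisfied on its face — a current Annual Declaration is held; the property is let furnished; there is no written lease. But applying paragraph (f): (f) operates — the property is publicly advertised. (b) is therefore removed.
Exception (c)'s conditions are all satisfied: a current Annual Exemption Letter is held; a Small Lessor Declaration is on file; the tenant is an immediate family member. However, paragraph (g) must be considered: (g) operates — assessed value is $19,500, below the $20,500 limit. (c) is therefore removed.
All of (d)'s requirements are met (a current Standing Approval is held; the studio outbuilding is part of the primary residence). Turning to paragraphs (h)–(n): (h) operates — a current Tier F Notice is held. (i) is triggered (the space is let for business use), but is itself disapplied by (j): (j) is triggered — the reference index is 247, meeting the 225 threshold. (k) is triggered (a current Schedule 5 Waiver is held), but is itself disapplied by (l): (l) operates against (k): a current Provisional Certificate is held. (m) would limit (l) — the reportable unit count is 71, below the 82 limit — but (n) sets (m) aside: (n) operates against (m): the compliance score is 24 points, below the 27 points limit. So (d) is unavailable.
No exception is made out. Joaquin falls within the general rule.

Yes — Joaquin must file Form RP-3.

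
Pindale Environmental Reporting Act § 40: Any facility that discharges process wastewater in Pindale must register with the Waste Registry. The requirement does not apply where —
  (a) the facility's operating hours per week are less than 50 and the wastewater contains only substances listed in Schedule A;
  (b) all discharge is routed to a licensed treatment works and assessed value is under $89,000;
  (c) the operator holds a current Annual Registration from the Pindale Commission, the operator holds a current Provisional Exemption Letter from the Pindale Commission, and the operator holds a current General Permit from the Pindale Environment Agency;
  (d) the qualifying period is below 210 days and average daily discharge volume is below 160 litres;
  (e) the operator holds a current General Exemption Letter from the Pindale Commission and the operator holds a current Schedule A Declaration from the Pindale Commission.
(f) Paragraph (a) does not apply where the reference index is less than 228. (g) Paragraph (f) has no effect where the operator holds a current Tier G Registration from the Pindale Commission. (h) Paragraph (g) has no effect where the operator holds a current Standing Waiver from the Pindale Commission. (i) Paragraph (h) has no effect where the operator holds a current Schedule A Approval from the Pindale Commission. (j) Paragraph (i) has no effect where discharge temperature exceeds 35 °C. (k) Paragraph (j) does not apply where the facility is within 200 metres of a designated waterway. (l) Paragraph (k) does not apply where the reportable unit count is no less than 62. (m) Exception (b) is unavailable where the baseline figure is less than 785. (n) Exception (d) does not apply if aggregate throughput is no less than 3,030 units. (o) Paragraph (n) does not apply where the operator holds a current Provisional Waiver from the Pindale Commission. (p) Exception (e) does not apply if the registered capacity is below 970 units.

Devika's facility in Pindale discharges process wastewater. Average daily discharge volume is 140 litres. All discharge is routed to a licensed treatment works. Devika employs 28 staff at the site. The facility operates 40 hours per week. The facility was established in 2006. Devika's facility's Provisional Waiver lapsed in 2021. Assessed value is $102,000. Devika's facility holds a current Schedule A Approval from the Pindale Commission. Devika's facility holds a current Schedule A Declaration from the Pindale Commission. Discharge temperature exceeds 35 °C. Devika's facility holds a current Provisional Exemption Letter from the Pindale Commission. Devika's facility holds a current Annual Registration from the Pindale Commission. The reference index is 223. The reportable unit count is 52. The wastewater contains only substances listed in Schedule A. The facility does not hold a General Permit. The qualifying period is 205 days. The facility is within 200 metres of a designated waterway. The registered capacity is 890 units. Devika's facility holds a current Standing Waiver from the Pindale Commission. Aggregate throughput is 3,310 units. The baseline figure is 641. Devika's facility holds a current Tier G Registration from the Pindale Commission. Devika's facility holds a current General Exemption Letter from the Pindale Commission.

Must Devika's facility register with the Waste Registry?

No — exception (a) applies; Devika's facility is not required to register with the Waste Registry.

Exception (a)'s conditions are all satisfied: the facility's operating hours per week are 40, less than the 50 limit; the wastewater is Schedule-A-only. Considering the limiting provisions: (f) operates (the reference index is 223, less than the 228 limit), but yields to (g): (g) is triggered — a current Tier G Registration is held. (h) would limit (g) — a current Standing Waiver is held — but (i) sets (h) aside: (i) operates against (h): a current Schedule A Approval is held. (j) would limit (i) — discharge temperature exceeds 35 °C — but (k) sets (j) aside: (k) operates against (j): the facility is within 200 m of a designated waterway. (l), which would lift (k), is inapplicable — the reportable unit count is 52, short of 62. So (a) applies.
Exception (b) fails — assessed value is $102,000, not under $89,000.
Exception (c) does not apply: no General Permit is held.
Exception (d) is satisfied on its face — the qualifying period is 205 days, below the 210 days limit; average daily discharge volume is 140 litres, below the 160 litres limit. But: (n) applies — aggregate throughput is 3,310 units, meeting the 3,030 units threshold. (o), which would lift (n), does not operate here — there is no Provisional Waiver in force. Exception (d) does not apply.
Exception (e): a current General Exemption Letter is held; a current Schedule A Declaration is held — every condition holds. However, paragraph (p) must be considered: (p) operates against (e): the registered capacity is 890 units, below the 970 units limit. (e) is therefore removed.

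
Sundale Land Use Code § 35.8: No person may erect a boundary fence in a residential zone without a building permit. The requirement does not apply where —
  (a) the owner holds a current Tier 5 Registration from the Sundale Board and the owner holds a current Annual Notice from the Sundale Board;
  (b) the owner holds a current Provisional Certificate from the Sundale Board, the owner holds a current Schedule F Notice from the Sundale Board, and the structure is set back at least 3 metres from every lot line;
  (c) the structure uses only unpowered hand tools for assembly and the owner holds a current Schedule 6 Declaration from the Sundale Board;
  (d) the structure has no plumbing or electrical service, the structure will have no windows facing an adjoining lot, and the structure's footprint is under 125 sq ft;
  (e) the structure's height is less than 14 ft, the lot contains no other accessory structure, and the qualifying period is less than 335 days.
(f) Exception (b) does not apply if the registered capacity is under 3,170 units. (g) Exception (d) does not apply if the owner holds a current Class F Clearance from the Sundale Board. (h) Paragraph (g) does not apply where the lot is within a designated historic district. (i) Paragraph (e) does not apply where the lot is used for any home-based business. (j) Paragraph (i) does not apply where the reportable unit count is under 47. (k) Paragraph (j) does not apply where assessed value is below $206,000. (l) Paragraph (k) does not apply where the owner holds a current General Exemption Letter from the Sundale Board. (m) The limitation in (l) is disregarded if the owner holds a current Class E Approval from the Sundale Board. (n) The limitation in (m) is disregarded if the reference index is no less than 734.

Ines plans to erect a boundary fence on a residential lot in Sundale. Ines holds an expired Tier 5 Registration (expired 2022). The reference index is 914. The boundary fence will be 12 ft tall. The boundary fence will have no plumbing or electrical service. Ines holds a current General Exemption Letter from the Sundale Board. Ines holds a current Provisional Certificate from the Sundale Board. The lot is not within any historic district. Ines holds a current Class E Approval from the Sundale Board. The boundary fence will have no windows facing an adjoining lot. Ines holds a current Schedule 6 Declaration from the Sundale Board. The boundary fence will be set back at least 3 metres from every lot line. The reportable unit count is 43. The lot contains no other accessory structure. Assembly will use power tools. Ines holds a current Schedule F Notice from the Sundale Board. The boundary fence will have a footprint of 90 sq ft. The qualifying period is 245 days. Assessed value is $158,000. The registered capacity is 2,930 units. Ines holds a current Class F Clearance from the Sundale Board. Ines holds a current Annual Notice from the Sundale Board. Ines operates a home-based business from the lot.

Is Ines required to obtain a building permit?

Exception (a) fails — no current Tier 5 Registration is held.
All of (b)'s requirements are met (a current Provisional Certificate is held; a current Schedule F Notice is held; the setback is at least 3 m on every side). Turning to paragraph (f): (f) operates against (b): the registered capacity is 2,930 units, under the 3,170 units limit. (b) is therefore removed.
Exception (c) requires that the structure uses only unpowered hand tools for assembly; but assembly uses power tools, so (c) is unavailable.
Exception (d): there is no plumbing or electrical service; no windows face an adjoining lot; the structure's footprint is 90 sq ft, under the 125 sq ft limit — every condition holds. But applying paragraphs (g)–(h): (g) operates against (d): a current Class F Clearance is held. (h), which would lift (g), is inapplicable — the lot is not in a historic district. (d) is therefore removed.
Exception (e)'s conditions are all satisfied: the structure's height is 12 ft, less than the 14 ft limit; the lot has no other accessory structure; the qualifying period is 245 days, less than the 335 days limit. Under paragraphs (i)–(n): (i) is engaged (a home-based business operates on the lot), but is itself disapplied by (j): (j) operates — the reportable unit count is 43, under the 47 limit. (k) is engaged (assessed value is $158,000, below the $206,000 limit), but is overridden by (l): (l) is triggered — a current General Exemption Letter is held. (m) applies (a current Class E Approval is held), but is overridden by (n): (n) operates against (m): the reference index is 914, meeting the 734 threshold. Exception (e) stands.

No — exception (e) applies; Ines does not need a building permit.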